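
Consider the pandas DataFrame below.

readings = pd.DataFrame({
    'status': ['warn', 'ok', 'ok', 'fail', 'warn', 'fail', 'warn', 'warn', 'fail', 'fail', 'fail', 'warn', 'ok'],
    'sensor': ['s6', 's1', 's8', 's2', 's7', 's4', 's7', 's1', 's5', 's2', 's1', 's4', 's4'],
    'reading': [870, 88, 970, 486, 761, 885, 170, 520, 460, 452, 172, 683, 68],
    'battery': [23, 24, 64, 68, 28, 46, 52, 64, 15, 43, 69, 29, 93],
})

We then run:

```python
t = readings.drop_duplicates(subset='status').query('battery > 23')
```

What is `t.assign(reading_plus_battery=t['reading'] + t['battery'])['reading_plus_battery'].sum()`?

666

drop duplicate status (keep=first):
  status sensor  reading  battery
0   warn     s6      870       23
1     ok     s1       88       24
3   fail     s2      486       68
filter rows where battery > 23:
  status sensor  reading  battery
1     ok     s1       88       24
3   fail     s2      486       68
add column reading_plus_battery = t['reading'] + t['battery']:
  status sensor  reading  battery  reading_plus_battery
1     ok     s1       88       24                   112
3   fail     s2      486       68                   554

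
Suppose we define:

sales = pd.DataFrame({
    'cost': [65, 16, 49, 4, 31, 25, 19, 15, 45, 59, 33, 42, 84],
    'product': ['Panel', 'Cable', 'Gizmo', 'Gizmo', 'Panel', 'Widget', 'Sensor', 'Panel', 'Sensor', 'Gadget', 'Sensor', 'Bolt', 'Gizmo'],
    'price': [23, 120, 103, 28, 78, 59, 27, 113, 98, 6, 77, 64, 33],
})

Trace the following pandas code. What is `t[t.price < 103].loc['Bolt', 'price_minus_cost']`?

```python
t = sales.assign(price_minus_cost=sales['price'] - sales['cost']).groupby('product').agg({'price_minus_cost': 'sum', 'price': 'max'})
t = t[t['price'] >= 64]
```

add column price_minus_cost = sales['price'] - sales['cost']:
    cost product  price  price_minus_cost
0     65   Panel     23               -42
1     16   Cable    120               104
2     49   Gizmo    103                54
3      4   Gizmo     28                24
4     31   Panel     78                47
5     25  Widget     59                34
6     19  Sensor     27                 8
7     15   Panel    113                98
8     45  Sensor     98                53
9     59  Gadget      6               -53
10    33  Sensor     77                44
11    42    Bolt     64                22
12    84   Gizmo     33               -51
group by product: sum(price_minus_cost), max(price):
         price_minus_cost  price
product                         
Bolt                   22     64
Cable                 104    120
Gadget                -53      6
Gizmo                  27    103
Panel                 103    113
Sensor                105     98
Widget                 34     59
filter rows where price >= 64:
         price_minus_cost  price
product                         
Bolt                   22     64
Cable                 104    120
Gizmo                  27    103
Panel                 103    113
Sensor                105     98
filter rows where price < 103:
         price_minus_cost  price
product                         
Bolt                   22     64
Sensor                105     98
Hence 22.

22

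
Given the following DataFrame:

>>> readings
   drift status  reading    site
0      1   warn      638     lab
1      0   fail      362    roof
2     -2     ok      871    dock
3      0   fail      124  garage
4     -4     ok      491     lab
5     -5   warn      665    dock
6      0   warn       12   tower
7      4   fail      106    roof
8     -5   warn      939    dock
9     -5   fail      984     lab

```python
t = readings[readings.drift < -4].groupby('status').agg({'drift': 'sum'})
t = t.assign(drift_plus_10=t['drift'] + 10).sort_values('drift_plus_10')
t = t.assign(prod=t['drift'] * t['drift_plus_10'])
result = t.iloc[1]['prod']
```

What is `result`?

filter rows where drift < -4:
   drift status  reading  site
5     -5   warn      665  dock
8     -5   warn      939  dock
9     -5   fail      984   lab
group by status, sum of drift:
        drift
status       
fail       -5
warn      -10
add column drift_plus_10 = t['drift'] + 10:
        drift  drift_plus_10
status                      
fail       -5              5
warn      -10              0
sort by drift_plus_10:
        drift  drift_plus_10
status                      
warn      -10              0
fail       -5              5
add column prod = t['drift'] * t['drift_plus_10']:
        drift  drift_plus_10  prod
status                            
warn      -10              0     0
fail       -5              5   -25
Reading off the value at position 1, column 'prod', we get -25.

-25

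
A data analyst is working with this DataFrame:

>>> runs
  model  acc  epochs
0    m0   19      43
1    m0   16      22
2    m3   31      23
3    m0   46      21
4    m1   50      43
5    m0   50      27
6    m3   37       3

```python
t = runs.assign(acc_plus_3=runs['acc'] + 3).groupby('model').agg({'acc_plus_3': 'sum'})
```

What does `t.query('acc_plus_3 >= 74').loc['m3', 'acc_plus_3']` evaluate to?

74

add column acc_plus_3 = runs['acc'] + 3:
  model  acc  epochs  acc_plus_3
0    m0   19      43          22
1    m0   16      22          19
2    m3   31      23          34
3    m0   46      21          49
4    m1   50      43          53
5    m0   50      27          53
6    m3   37       3          40
group by model, sum of acc_plus_3:
       acc_plus_3
model            
m0            143
m1             53
m3             74
filter rows where acc_plus_3 >= 74:
       acc_plus_3
model            
m0            143
m3             74
The value at row 'm3', column 'acc_plus_3' is 74.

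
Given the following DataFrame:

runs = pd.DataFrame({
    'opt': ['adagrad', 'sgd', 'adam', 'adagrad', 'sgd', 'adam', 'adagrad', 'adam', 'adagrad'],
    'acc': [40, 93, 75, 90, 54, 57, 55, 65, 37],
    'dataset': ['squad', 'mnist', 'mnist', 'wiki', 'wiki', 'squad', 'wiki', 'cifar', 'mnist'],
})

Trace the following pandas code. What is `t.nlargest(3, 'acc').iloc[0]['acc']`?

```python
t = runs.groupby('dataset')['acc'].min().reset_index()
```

group by dataset, min of acc:
dataset
cifar    65
mnist    37
squad    40
wiki     54
Name: acc, dtype: int64
reset_index():
  dataset  acc
0   cifar   65
1   mnist   37
2   squad   40
3    wiki   54
take 3 rows with largest acc:
  dataset  acc
0   cifar   65
3    wiki   54
2   squad   40

65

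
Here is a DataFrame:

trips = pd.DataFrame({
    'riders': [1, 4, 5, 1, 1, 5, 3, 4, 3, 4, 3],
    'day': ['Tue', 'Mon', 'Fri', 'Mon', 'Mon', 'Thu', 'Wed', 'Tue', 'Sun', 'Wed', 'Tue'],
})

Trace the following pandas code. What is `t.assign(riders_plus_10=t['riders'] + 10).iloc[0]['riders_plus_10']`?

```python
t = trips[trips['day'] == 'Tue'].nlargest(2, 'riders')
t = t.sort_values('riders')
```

filter rows where day == 'Tue':
    riders  day
0        1  Tue
7        4  Tue
10       3  Tue
take 2 rows with largest riders:
    riders  day
7        4  Tue
10       3  Tue
sort by riders:
    riders  day
10       3  Tue
7        4  Tue
add column riders_plus_10 = t['riders'] + 10:
    riders  day  riders_plus_10
10       3  Tue              13
7        4  Tue              14
Taking the value at position 0, column 'riders_plus_10' gives 13.

13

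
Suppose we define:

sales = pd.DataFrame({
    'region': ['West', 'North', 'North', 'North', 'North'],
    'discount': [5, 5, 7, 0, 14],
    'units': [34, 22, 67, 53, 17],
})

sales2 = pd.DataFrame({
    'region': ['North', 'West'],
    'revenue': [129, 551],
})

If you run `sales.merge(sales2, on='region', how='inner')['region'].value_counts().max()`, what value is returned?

merge on 'region' (how='inner') → 5 rows:
  region  discount  units  revenue
0   West         5     34      551
1  North         5     22      129
2  North         7     67      129
3  North         0     53      129
4  North        14     17      129
value_counts of region:
region
North    4
West     1
Name: count, dtype: int64

4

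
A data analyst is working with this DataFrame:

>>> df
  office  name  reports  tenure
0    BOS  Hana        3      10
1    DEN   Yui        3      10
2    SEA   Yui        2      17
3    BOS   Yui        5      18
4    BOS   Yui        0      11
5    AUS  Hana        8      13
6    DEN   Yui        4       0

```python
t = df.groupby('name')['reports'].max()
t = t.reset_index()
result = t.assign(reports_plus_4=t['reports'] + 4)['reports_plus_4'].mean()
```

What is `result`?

group by name, max of reports:
name
Hana    8
Yui     5
Name: reports, dtype: int64
reset_index():
   name  reports
0  Hana        8
1   Yui        5
add column reports_plus_4 = t['reports'] + 4:
   name  reports  reports_plus_4
0  Hana        8              12
1   Yui        5               9
Then the mean of column 'reports_plus_4': 10.5

10.5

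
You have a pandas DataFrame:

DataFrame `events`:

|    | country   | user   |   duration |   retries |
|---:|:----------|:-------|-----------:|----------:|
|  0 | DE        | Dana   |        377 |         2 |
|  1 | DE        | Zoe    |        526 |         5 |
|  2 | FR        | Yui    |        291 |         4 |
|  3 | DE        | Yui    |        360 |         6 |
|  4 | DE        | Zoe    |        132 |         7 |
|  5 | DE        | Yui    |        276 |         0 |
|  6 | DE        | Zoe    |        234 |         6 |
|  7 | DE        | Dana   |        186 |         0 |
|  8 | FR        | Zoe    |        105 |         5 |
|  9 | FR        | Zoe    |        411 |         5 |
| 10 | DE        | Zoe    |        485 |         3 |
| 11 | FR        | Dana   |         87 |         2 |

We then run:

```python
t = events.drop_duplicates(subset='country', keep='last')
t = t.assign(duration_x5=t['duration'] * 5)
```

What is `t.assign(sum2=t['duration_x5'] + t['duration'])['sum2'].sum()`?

drop duplicate country (keep=last):
   country  user  duration  retries
10      DE   Zoe       485        3
11      FR  Dana        87        2
add column duration_x5 = t['duration'] * 5:
   country  user  duration  retries  duration_x5
10      DE   Zoe       485        3         2425
11      FR  Dana        87        2          435
add column sum2 = t['duration_x5'] + t['duration']:
   country  user  duration  retries  duration_x5  sum2
10      DE   Zoe       485        3         2425  2910
11      FR  Dana        87        2          435   522
sum of column 'sum2' → 3432

3432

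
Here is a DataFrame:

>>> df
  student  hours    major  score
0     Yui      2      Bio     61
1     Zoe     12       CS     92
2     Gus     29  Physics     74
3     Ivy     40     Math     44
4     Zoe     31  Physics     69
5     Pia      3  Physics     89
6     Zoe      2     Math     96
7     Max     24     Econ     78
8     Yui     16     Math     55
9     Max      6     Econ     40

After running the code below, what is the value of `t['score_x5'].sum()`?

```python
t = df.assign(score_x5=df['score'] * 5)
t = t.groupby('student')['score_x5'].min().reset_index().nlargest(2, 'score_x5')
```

815

add column score_x5 = df['score'] * 5:
  student  hours    major  score  score_x5
0     Yui      2      Bio     61       305
1     Zoe     12       CS     92       460
2     Gus     29  Physics     74       370
3     Ivy     40     Math     44       220
4     Zoe     31  Physics     69       345
5     Pia      3  Physics     89       445
6     Zoe      2     Math     96       480
7     Max     24     Econ     78       390
8     Yui     16     Math     55       275
9     Max      6     Econ     40       200
group by student, min of score_x5:
student
Gus    370
Ivy    220
Max    200
Pia    445
Yui    275
Zoe    345
Name: score_x5, dtype: int64
reset_index():
  student  score_x5
0     Gus       370
1     Ivy       220
2     Max       200
3     Pia       445
4     Yui       275
5     Zoe       345
take 2 rows with largest score_x5:
  student  score_x5
3     Pia       445
0     Gus       370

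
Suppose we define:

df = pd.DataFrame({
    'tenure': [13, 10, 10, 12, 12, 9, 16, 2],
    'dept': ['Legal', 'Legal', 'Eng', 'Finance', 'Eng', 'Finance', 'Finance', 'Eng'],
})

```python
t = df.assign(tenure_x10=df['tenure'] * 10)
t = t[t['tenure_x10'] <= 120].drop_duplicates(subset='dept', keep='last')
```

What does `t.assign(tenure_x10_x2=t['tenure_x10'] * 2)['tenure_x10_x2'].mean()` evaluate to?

140.0

add column tenure_x10 = df['tenure'] * 10:
   tenure     dept  tenure_x10
0      13    Legal         130
1      10    Legal         100
2      10      Eng         100
3      12  Finance         120
4      12      Eng         120
5       9  Finance          90
6      16  Finance         160
7       2      Eng          20
filter rows where tenure_x10 <= 120:
   tenure     dept  tenure_x10
1      10    Legal         100
2      10      Eng         100
3      12  Finance         120
4      12      Eng         120
5       9  Finance          90
7       2      Eng          20
drop duplicate dept (keep=last):
   tenure     dept  tenure_x10
1      10    Legal         100
5       9  Finance          90
7       2      Eng          20
add column tenure_x10_x2 = t['tenure_x10'] * 2:
   tenure     dept  tenure_x10  tenure_x10_x2
1      10    Legal         100            200
5       9  Finance          90            180
7       2      Eng          20             40
The mean of column 'tenure_x10_x2' is 140.0.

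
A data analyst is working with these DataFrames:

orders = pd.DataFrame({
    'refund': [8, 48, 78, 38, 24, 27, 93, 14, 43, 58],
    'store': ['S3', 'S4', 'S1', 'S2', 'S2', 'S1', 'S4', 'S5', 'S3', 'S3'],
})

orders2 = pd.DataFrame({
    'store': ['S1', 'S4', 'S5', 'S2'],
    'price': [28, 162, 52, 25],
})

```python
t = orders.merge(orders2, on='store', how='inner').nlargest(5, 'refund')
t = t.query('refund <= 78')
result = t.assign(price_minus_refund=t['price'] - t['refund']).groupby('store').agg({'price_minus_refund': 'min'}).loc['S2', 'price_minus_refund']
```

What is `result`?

merge on 'store' (how='inner') → 7 rows:
   refund store  price
0      48    S4    162
1      78    S1     28
2      38    S2     25
3      24    S2     25
4      27    S1     28
5      93    S4    162
6      14    S5     52
take 5 rows with largest refund:
   refund store  price
5      93    S4    162
1      78    S1     28
0      48    S4    162
2      38    S2     25
4      27    S1     28
filter rows where refund <= 78:
   refund store  price
1      78    S1     28
0      48    S4    162
2      38    S2     25
4      27    S1     28
add column price_minus_refund = t['price'] - t['refund']:
   refund store  price  price_minus_refund
1      78    S1     28                 -50
0      48    S4    162                 114
2      38    S2     25                 -13
4      27    S1     28                   1
group by store, min of price_minus_refund:
       price_minus_refund
store                    
S1                    -50
S2                    -13
S4                    114
Taking the value at row 'S2', column 'price_minus_refund' gives -13.

-13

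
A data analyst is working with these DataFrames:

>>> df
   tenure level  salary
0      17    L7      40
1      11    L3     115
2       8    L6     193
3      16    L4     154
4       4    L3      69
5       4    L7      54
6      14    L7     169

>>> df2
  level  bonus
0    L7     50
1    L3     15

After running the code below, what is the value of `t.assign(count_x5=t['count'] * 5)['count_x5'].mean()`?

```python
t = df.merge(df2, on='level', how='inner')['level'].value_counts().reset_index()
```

merge on 'level' (how='inner') → 5 rows:
   tenure level  salary  bonus
0      17    L7      40     50
1      11    L3     115     15
2       4    L3      69     15
3       4    L7      54     50
4      14    L7     169     50
value_counts of level:
level
L7    3
L3    2
Name: count, dtype: int64
reset_index():
  level  count
0    L7      3
1    L3      2
add column count_x5 = t['count'] * 5:
  level  count  count_x5
0    L7      3        15
1    L3      2        10
The mean of column 'count_x5' is 12.5.

12.5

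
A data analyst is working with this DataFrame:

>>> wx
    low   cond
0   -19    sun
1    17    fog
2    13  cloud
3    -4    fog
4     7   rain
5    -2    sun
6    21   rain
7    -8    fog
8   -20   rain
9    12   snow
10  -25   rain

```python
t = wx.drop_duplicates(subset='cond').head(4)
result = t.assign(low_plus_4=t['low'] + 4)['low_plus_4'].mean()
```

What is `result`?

8.5

drop duplicate cond (keep=first):
   low   cond
0  -19    sun
1   17    fog
2   13  cloud
4    7   rain
9   12   snow
take first 4 rows:
   low   cond
0  -19    sun
1   17    fog
2   13  cloud
4    7   rain
add column low_plus_4 = t['low'] + 4:
   low   cond  low_plus_4
0  -19    sun         -15
1   17    fog          21
2   13  cloud          17
4    7   rain          11
mean of column 'low_plus_4' → 8.5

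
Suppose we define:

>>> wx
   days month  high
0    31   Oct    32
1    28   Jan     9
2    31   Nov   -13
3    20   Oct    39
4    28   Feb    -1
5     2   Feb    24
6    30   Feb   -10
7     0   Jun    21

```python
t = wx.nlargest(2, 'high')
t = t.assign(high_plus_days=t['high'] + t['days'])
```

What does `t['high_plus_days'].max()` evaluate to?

take 2 rows with largest high:
   days month  high
3    20   Oct    39
0    31   Oct    32
add column high_plus_days = t['high'] + t['days']:
   days month  high  high_plus_days
3    20   Oct    39              59
0    31   Oct    32              63
So max() = 63.

63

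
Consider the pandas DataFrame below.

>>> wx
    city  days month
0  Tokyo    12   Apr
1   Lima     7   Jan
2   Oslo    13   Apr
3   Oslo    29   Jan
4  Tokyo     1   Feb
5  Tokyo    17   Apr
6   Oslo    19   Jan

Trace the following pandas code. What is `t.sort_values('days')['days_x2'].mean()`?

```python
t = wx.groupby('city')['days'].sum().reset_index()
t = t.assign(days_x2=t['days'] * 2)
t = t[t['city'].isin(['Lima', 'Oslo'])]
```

68.0

group by city, sum of days:
city
Lima      7
Oslo     61
Tokyo    30
Name: days, dtype: int64
reset_index():
    city  days
0   Lima     7
1   Oslo    61
2  Tokyo    30
add column days_x2 = t['days'] * 2:
    city  days  days_x2
0   Lima     7       14
1   Oslo    61      122
2  Tokyo    30       60
filter rows where city in ['Lima', 'Oslo']:
   city  days  days_x2
0  Lima     7       14
1  Oslo    61      122
sort by days:
   city  days  days_x2
0  Lima     7       14
1  Oslo    61      122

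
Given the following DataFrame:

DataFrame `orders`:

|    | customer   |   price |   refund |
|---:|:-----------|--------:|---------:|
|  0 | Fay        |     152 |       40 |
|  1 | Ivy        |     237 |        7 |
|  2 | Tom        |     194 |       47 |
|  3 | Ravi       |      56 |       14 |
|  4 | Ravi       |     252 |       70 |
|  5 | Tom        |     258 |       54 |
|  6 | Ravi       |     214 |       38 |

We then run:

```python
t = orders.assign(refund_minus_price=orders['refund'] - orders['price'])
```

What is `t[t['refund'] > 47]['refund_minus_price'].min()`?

add column refund_minus_price = orders['refund'] - orders['price']:
  customer  price  refund  refund_minus_price
0      Fay    152      40                -112
1      Ivy    237       7                -230
2      Tom    194      47                -147
3     Ravi     56      14                 -42
4     Ravi    252      70                -182
5      Tom    258      54                -204
6     Ravi    214      38                -176
filter rows where refund > 47:
  customer  price  refund  refund_minus_price
4     Ravi    252      70                -182
5      Tom    258      54                -204

-204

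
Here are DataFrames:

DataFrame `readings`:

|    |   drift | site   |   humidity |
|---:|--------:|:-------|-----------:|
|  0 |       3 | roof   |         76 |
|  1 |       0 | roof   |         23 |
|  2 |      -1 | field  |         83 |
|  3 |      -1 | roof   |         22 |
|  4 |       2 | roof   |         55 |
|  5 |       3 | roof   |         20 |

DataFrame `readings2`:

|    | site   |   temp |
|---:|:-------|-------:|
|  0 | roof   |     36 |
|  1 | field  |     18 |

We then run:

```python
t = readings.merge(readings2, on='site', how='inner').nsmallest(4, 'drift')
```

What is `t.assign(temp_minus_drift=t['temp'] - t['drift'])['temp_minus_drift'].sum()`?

merge on 'site' (how='inner') → 6 rows:
   drift   site  humidity  temp
0      3   roof        76    36
1      0   roof        23    36
2     -1  field        83    18
3     -1   roof        22    36
4      2   roof        55    36
5      3   roof        20    36
take 4 rows with smallest drift:
   drift   site  humidity  temp
2     -1  field        83    18
3     -1   roof        22    36
1      0   roof        23    36
4      2   roof        55    36
add column temp_minus_drift = t['temp'] - t['drift']:
   drift   site  humidity  temp  temp_minus_drift
2     -1  field        83    18                19
3     -1   roof        22    36                37
1      0   roof        23    36                36
4      2   roof        55    36                34

126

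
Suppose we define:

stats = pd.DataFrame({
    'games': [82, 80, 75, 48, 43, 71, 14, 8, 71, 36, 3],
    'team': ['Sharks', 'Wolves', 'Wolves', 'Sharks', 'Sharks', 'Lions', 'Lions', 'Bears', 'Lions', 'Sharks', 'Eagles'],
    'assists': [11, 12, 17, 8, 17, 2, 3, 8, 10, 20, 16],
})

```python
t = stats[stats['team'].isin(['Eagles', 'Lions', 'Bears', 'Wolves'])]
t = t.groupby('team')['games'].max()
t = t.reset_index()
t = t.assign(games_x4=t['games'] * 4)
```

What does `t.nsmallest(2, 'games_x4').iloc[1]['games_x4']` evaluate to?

filter rows where team in ['Eagles', 'Lions', 'Bears', 'Wolves']:
    games    team  assists
1      80  Wolves       12
2      75  Wolves       17
5      71   Lions        2
6      14   Lions        3
7       8   Bears        8
8      71   Lions       10
10      3  Eagles       16
group by team, max of games:
team
Bears      8
Eagles     3
Lions     71
Wolves    80
Name: games, dtype: int64
reset_index():
     team  games
0   Bears      8
1  Eagles      3
2   Lions     71
3  Wolves     80
add column games_x4 = t['games'] * 4:
     team  games  games_x4
0   Bears      8        32
1  Eagles      3        12
2   Lions     71       284
3  Wolves     80       320
take 2 rows with smallest games_x4:
     team  games  games_x4
1  Eagles      3        12
0   Bears      8        32
Hence 32.

32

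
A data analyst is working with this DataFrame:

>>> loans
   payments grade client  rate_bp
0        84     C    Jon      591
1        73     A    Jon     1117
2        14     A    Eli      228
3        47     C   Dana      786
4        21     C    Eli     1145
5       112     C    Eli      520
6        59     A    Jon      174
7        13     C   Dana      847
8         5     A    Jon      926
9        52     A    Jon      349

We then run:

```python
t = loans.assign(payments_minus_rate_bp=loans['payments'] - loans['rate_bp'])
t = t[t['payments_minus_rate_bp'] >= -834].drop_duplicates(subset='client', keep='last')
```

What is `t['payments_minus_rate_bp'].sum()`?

-1539

add column payments_minus_rate_bp = loans['payments'] - loans['rate_bp']:
   payments grade client  rate_bp  payments_minus_rate_bp
0        84     C    Jon      591                    -507
1        73     A    Jon     1117                   -1044
2        14     A    Eli      228                    -214
3        47     C   Dana      786                    -739
4        21     C    Eli     1145                   -1124
5       112     C    Eli      520                    -408
6        59     A    Jon      174                    -115
7        13     C   Dana      847                    -834
8         5     A    Jon      926                    -921
9        52     A    Jon      349                    -297
filter rows where payments_minus_rate_bp >= -834:
   payments grade client  rate_bp  payments_minus_rate_bp
0        84     C    Jon      591                    -507
2        14     A    Eli      228                    -214
3        47     C   Dana      786                    -739
5       112     C    Eli      520                    -408
6        59     A    Jon      174                    -115
7        13     C   Dana      847                    -834
9        52     A    Jon      349                    -297
drop duplicate client (keep=last):
   payments grade client  rate_bp  payments_minus_rate_bp
5       112     C    Eli      520                    -408
7        13     C   Dana      847                    -834
9        52     A    Jon      349                    -297
Hence -1539.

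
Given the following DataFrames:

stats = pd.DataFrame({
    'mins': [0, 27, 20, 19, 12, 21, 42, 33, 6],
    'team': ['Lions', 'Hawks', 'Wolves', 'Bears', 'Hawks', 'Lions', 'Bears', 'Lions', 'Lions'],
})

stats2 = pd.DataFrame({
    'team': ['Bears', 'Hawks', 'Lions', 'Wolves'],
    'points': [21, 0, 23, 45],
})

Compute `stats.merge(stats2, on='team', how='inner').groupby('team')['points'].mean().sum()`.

89.0

merge on 'team' (how='inner') → 9 rows:
   mins    team  points
0     0   Lions      23
1    27   Hawks       0
2    20  Wolves      45
3    19   Bears      21
4    12   Hawks       0
5    21   Lions      23
6    42   Bears      21
7    33   Lions      23
8     6   Lions      23
group by team, mean of points:
team
Bears     21.0
Hawks      0.0
Lions     23.0
Wolves    45.0
Name: points, dtype: float64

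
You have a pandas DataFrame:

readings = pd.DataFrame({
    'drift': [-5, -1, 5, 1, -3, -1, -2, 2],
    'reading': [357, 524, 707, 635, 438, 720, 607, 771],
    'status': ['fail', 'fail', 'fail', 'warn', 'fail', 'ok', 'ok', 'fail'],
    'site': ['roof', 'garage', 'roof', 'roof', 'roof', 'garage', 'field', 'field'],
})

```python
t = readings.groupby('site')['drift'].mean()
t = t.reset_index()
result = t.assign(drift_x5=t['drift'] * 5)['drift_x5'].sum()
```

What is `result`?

group by site, mean of drift:
site
field     0.0
garage   -1.0
roof     -0.5
Name: drift, dtype: float64
reset_index():
     site  drift
0   field    0.0
1  garage   -1.0
2    roof   -0.5
add column drift_x5 = t['drift'] * 5:
     site  drift  drift_x5
0   field    0.0       0.0
1  garage   -1.0      -5.0
2    roof   -0.5      -2.5
Finally, sum of column 'drift_x5' = -7.5.

-7.5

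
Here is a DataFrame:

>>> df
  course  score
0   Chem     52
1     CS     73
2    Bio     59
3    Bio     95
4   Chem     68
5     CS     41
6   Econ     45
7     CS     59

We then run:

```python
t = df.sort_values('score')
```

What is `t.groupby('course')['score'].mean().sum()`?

sort by score:
  course  score
5     CS     41
6   Econ     45
0   Chem     52
2    Bio     59
7     CS     59
4   Chem     68
1     CS     73
3    Bio     95
group by course, mean of score:
course
Bio     77.000000
CS      57.666667
Chem    60.000000
Econ    45.000000
Name: score, dtype: float64
Taking the sum of the resulting series gives 239.666666667.

239.666666667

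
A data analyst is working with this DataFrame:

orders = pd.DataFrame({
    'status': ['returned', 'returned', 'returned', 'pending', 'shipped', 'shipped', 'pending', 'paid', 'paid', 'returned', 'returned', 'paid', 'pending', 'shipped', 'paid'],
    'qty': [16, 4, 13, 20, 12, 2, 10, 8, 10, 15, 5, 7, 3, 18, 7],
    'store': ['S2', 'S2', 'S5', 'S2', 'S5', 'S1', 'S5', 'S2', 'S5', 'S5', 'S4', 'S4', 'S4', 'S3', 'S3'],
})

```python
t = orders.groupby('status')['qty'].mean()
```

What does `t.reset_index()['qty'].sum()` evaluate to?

40.2666666667

group by status, mean of qty:
status
paid         8.000000
pending     11.000000
returned    10.600000
shipped     10.666667
Name: qty, dtype: float64
reset_index():
     status        qty
0      paid   8.000000
1   pending  11.000000
2  returned  10.600000
3   shipped  10.666667
sum of column 'qty' → 40.2666666667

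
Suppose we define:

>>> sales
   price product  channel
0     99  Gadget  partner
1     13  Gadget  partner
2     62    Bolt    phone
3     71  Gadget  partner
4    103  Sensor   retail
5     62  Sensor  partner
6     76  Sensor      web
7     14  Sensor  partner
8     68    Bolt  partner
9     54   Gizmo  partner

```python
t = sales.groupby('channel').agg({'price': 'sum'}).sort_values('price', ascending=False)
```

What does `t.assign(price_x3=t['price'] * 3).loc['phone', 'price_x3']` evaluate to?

186

group by channel, sum of price:
         price
channel       
partner    381
phone       62
retail     103
web         76
sort by price descending:
         price
channel       
partner    381
retail     103
web         76
phone       62
add column price_x3 = t['price'] * 3:
         price  price_x3
channel                 
partner    381      1143
retail     103       309
web         76       228
phone       62       186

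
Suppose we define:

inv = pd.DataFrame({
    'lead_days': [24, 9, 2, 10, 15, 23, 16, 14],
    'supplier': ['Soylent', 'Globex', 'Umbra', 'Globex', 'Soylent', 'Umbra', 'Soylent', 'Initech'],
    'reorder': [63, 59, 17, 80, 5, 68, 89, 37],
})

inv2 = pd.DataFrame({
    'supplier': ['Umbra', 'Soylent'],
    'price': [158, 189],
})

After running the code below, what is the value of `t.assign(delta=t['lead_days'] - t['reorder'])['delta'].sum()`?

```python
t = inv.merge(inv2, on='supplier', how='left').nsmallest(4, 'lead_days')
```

-158

merge on 'supplier' (how='left') → 8 rows:
   lead_days supplier  reorder  price
0         24  Soylent       63  189.0
1          9   Globex       59    NaN
2          2    Umbra       17  158.0
3         10   Globex       80    NaN
4         15  Soylent        5  189.0
5         23    Umbra       68  158.0
6         16  Soylent       89  189.0
7         14  Initech       37    NaN
take 4 rows with smallest lead_days:
   lead_days supplier  reorder  price
2          2    Umbra       17  158.0
1          9   Globex       59    NaN
3         10   Globex       80    NaN
7         14  Initech       37    NaN
add column delta = t['lead_days'] - t['reorder']:
   lead_days supplier  reorder  price  delta
2          2    Umbra       17  158.0    -15
1          9   Globex       59    NaN    -50
3         10   Globex       80    NaN    -70
7         14  Initech       37    NaN    -23
The sum of column 'delta' is -158.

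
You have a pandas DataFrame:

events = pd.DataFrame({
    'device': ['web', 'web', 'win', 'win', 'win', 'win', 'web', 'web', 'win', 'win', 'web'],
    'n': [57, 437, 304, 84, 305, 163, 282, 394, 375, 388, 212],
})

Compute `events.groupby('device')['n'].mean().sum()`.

group by device, mean of n:
device
web    276.400000
win    269.833333
Name: n, dtype: float64
Finally, sum of the resulting series = 546.233333333.

546.233333333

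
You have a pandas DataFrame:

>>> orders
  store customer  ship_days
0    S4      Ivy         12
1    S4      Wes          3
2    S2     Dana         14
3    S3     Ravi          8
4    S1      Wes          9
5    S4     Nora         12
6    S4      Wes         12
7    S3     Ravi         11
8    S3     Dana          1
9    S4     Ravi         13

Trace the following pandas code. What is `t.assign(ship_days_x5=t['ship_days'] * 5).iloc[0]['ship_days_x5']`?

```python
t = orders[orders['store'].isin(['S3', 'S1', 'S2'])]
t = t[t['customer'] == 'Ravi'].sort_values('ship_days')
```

40

filter rows where store in ['S3', 'S1', 'S2']:
  store customer  ship_days
2    S2     Dana         14
3    S3     Ravi          8
4    S1      Wes          9
7    S3     Ravi         11
8    S3     Dana          1
filter rows where customer == 'Ravi':
  store customer  ship_days
3    S3     Ravi          8
7    S3     Ravi         11
sort by ship_days:
  store customer  ship_days
3    S3     Ravi          8
7    S3     Ravi         11
add column ship_days_x5 = t['ship_days'] * 5:
  store customer  ship_days  ship_days_x5
3    S3     Ravi          8            40
7    S3     Ravi         11            55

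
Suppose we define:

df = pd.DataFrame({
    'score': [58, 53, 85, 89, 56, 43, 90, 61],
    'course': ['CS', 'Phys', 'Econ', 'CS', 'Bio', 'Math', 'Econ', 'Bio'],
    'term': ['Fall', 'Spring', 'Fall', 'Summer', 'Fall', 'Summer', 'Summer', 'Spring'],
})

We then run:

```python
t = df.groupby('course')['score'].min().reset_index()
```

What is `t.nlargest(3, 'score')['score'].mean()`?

66.3333333333

group by course, min of score:
course
Bio     56
CS      58
Econ    85
Math    43
Phys    53
Name: score, dtype: int64
reset_index():
  course  score
0    Bio     56
1     CS     58
2   Econ     85
3   Math     43
4   Phys     53
take 3 rows with largest score:
  course  score
2   Econ     85
1     CS     58
0    Bio     56
The mean of column 'score' is 66.3333333333.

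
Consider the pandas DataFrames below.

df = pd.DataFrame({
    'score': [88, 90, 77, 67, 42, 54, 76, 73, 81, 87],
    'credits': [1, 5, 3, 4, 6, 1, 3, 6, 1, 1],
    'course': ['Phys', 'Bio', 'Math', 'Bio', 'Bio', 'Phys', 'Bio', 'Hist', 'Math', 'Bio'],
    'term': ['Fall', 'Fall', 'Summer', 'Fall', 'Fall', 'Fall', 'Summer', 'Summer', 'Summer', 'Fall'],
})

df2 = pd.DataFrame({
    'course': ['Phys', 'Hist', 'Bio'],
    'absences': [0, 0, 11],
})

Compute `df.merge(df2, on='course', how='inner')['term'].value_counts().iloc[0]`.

merge on 'course' (how='inner') → 8 rows:
   score  credits course    term  absences
0     88        1   Phys    Fall         0
1     90        5    Bio    Fall        11
2     67        4    Bio    Fall        11
3     42        6    Bio    Fall        11
4     54        1   Phys    Fall         0
5     76        3    Bio  Summer        11
6     73        6   Hist  Summer         0
7     87        1    Bio    Fall        11
value_counts of term:
term
Fall      6
Summer    2
Name: count, dtype: int64
So iloc[0] = 6.

6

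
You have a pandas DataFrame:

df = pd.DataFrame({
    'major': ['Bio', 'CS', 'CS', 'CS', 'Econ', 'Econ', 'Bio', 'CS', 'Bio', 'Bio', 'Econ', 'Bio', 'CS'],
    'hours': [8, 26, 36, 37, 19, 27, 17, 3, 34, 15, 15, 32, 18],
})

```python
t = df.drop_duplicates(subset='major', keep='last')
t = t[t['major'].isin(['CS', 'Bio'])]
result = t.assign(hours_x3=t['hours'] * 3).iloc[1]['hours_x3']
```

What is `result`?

54

drop duplicate major (keep=last):
   major  hours
10  Econ     15
11   Bio     32
12    CS     18
filter rows where major in ['CS', 'Bio']:
   major  hours
11   Bio     32
12    CS     18
add column hours_x3 = t['hours'] * 3:
   major  hours  hours_x3
11   Bio     32        96
12    CS     18        54
value at position 1, column 'hours_x3' → 54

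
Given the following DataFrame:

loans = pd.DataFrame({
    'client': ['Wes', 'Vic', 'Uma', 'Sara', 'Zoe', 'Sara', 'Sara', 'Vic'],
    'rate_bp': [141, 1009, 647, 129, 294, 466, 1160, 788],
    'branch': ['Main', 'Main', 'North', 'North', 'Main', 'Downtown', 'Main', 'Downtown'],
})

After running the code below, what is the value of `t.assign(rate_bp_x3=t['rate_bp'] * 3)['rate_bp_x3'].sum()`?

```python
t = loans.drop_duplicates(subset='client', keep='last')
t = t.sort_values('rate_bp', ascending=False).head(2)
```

5844

drop duplicate client (keep=last):
  client  rate_bp    branch
0    Wes      141      Main
2    Uma      647     North
4    Zoe      294      Main
6   Sara     1160      Main
7    Vic      788  Downtown
sort by rate_bp descending:
  client  rate_bp    branch
6   Sara     1160      Main
7    Vic      788  Downtown
2    Uma      647     North
4    Zoe      294      Main
0    Wes      141      Main
take first 2 rows:
  client  rate_bp    branch
6   Sara     1160      Main
7    Vic      788  Downtown
add column rate_bp_x3 = t['rate_bp'] * 3:
  client  rate_bp    branch  rate_bp_x3
6   Sara     1160      Main        3480
7    Vic      788  Downtown        2364
sum of column 'rate_bp_x3' → 5844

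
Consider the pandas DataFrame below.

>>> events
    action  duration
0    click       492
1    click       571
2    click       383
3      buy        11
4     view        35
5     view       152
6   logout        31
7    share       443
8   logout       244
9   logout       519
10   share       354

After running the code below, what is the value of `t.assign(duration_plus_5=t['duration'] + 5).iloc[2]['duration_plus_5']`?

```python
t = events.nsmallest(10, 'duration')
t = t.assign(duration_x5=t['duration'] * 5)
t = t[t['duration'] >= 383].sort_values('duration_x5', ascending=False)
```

take 10 rows with smallest duration:
    action  duration
3      buy        11
6   logout        31
4     view        35
5     view       152
8   logout       244
10   share       354
2    click       383
7    share       443
0    click       492
9   logout       519
add column duration_x5 = t['duration'] * 5:
    action  duration  duration_x5
3      buy        11           55
6   logout        31          155
4     view        35          175
5     view       152          760
8   logout       244         1220
10   share       354         1770
2    click       383         1915
7    share       443         2215
0    click       492         2460
9   logout       519         2595
filter rows where duration >= 383:
   action  duration  duration_x5
2   click       383         1915
7   share       443         2215
0   click       492         2460
9  logout       519         2595
sort by duration_x5 descending:
   action  duration  duration_x5
9  logout       519         2595
0   click       492         2460
7   share       443         2215
2   click       383         1915
add column duration_plus_5 = t['duration'] + 5:
   action  duration  duration_x5  duration_plus_5
9  logout       519         2595              524
0   click       492         2460              497
7   share       443         2215              448
2   click       383         1915              388
So iloc[2]['duration_plus_5'] = 448.

448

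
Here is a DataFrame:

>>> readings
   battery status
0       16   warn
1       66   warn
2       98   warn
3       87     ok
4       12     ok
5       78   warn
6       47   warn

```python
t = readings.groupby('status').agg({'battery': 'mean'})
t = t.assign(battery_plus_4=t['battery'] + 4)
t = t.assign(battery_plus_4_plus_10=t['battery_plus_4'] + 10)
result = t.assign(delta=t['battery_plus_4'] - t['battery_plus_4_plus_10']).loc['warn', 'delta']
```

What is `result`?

group by status, mean of battery:
        battery
status         
ok         49.5
warn       61.0
add column battery_plus_4 = t['battery'] + 4:
        battery  battery_plus_4
status                         
ok         49.5            53.5
warn       61.0            65.0
add column battery_plus_4_plus_10 = t['battery_plus_4'] + 10:
        battery  battery_plus_4  battery_plus_4_plus_10
status                                                 
ok         49.5            53.5                    63.5
warn       61.0            65.0                    75.0
add column delta = t['battery_plus_4'] - t['battery_plus_4_plus_10']:
        battery  battery_plus_4  battery_plus_4_plus_10  delta
status                                                        
ok         49.5            53.5                    63.5  -10.0
warn       61.0            65.0                    75.0  -10.0

-10.0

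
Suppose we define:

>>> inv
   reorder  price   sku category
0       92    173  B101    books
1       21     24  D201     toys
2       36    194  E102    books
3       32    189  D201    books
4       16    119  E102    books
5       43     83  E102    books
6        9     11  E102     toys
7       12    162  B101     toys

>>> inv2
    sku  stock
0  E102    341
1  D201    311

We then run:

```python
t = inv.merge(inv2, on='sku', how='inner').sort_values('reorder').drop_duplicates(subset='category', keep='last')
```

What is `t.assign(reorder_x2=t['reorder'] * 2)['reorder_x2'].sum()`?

128

merge on 'sku' (how='inner') → 6 rows:
   reorder  price   sku category  stock
0       21     24  D201     toys    311
1       36    194  E102    books    341
2       32    189  D201    books    311
3       16    119  E102    books    341
4       43     83  E102    books    341
5        9     11  E102     toys    341
sort by reorder:
   reorder  price   sku category  stock
5        9     11  E102     toys    341
3       16    119  E102    books    341
0       21     24  D201     toys    311
2       32    189  D201    books    311
1       36    194  E102    books    341
4       43     83  E102    books    341
drop duplicate category (keep=last):
   reorder  price   sku category  stock
0       21     24  D201     toys    311
4       43     83  E102    books    341
add column reorder_x2 = t['reorder'] * 2:
   reorder  price   sku category  stock  reorder_x2
0       21     24  D201     toys    311          42
4       43     83  E102    books    341          86
The sum of column 'reorder_x2' is 128.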